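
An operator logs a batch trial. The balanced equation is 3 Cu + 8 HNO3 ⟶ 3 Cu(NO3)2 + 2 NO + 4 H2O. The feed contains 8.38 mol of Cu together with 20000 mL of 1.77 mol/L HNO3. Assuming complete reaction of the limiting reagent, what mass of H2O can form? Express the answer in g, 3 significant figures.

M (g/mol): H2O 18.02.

n(Cu) = 8.380 mol
n(HNO3) = 1.77 × 20000/1000 = 35.40 mol
n/ν for Cu = 8.380/3 = 2.793
n/ν for HNO3 = 35.40/8 = 4.425
Smallest n/ν is Cu → limiting reagent.
n(H2O) = (4/3) × 8.380 = 11.17 mol
mass = 11.17 × 18.02 = 201.3 g

201 g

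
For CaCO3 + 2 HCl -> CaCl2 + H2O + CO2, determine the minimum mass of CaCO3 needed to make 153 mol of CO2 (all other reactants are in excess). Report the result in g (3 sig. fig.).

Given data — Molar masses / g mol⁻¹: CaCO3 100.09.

n(CO2) = 153.0 mol
n(CaCO3) = (1/1) × 153.0 = 153.0 mol
mass = 153.0 × 100.09 = 15310 g

15300 g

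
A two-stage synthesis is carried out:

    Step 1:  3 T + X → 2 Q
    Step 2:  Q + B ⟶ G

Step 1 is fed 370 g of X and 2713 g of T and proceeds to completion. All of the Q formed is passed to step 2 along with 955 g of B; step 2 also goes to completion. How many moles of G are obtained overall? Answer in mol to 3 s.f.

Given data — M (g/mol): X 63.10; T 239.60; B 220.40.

Step 1:
n(X) = 370.0 / 63.10 = 5.864 mol
n(T) = 2713 / 239.60 = 11.32 mol
n/ν for X = 5.864/1 = 5.864
n/ν for T = 11.32/3 = 3.773
Smallest n/ν is T → limiting reagent.
n(Q) produced = (2/3) × 11.32 = 7.547 mol
Step 2:
n(Q) available = 7.547 mol
n(B) = 955.0 / 220.40 = 4.333 mol
n/ν for Q = 7.547/1 = 7.547
n/ν for B = 4.333/1 = 4.333
Smallest n/ν is B → limiting reagent.
n(G) = (1/1) × 4.333 = 4.333 mol

4.33 mol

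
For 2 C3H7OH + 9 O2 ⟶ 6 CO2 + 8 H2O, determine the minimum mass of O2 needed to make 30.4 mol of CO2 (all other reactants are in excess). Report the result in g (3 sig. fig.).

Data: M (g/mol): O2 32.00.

1460 g

n(CO2) = 30.40 mol
n(O2) = (9/6) × 30.40 = 45.60 mol
mass = 45.60 × 32.00 = 1459 g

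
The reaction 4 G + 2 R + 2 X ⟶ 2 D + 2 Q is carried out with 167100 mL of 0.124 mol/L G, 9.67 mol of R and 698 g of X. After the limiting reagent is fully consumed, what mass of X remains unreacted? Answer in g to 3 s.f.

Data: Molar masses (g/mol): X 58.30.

134 g

n(G) = 0.124 × 167100/1000 = 20.72 mol
n(R) = 9.670 mol
n(X) = 698.0 / 58.30 = 11.97 mol
n/ν for G = 20.72/4 = 5.180
n/ν for R = 9.670/2 = 4.835
n/ν for X = 11.97/2 = 5.985
Smallest n/ν is R → limiting reagent.
X consumed = (2/2) × 9.670 = 9.670 mol
X remaining = 11.97 − 9.670 = 2.300 mol
mass = 2.300 × 58.30 = 134.1 g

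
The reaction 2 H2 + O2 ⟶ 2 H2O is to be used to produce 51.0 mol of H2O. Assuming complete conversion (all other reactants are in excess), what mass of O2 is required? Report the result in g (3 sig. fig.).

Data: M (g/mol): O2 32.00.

816 g

n(H2O) = 51.00 mol
n(O2) = (1/2) × 51.00 = 25.50 mol
mass = 25.50 × 32.00 = 816.0 g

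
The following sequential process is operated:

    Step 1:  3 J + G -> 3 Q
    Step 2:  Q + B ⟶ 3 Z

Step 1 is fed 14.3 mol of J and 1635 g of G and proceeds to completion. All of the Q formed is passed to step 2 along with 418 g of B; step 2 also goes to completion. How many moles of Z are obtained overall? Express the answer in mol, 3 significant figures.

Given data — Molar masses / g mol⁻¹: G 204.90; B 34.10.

36.8 mol

Step 1:
n(J) = 14.30 mol
n(G) = 1635 / 204.90 = 7.980 mol
n/ν for J = 14.30/3 = 4.767
n/ν for G = 7.980/1 = 7.980
Smallest n/ν is J → limiting reagent.
n(Q) produced = (3/3) × 14.30 = 14.30 mol
Step 2:
n(Q) available = 14.30 mol
n(B) = 418.0 / 34.10 = 12.26 mol
n/ν for Q = 14.30/1 = 14.30
n/ν for B = 12.26/1 = 12.26
Smallest n/ν is B → limiting reagent.
n(Z) = (3/1) × 12.26 = 36.78 mol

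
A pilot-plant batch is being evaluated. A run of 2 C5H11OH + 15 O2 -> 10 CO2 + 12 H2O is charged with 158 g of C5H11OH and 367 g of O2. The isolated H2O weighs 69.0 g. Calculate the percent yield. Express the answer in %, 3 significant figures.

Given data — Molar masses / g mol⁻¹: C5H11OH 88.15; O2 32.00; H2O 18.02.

n(C5H11OH) = 158.0 / 88.15 = 1.792 mol
n(O2) = 367.0 / 32.00 = 11.47 mol
n/ν for C5H11OH = 1.792/2 = 0.8960
n/ν for O2 = 11.47/15 = 0.7647
Smallest n/ν is O2 → limiting reagent.
theoretical n(H2O) = (12/15) × 11.47 = 9.176 mol → 165.4 g
% yield = 69.0 / 165.4 × 100 = 41.72 %

41.7 %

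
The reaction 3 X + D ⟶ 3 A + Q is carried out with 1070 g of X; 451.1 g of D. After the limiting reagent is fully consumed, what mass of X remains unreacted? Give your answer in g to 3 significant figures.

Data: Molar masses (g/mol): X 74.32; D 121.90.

n(X) = 1070 / 74.32 = 14.40 mol
n(D) = 451.1 / 121.90 = 3.701 mol
n/ν → X: 4.800, D: 3.701; D is limiting.
X consumed = (3/1) × 3.701 = 11.10 mol
X remaining = 14.40 − 11.10 = 3.300 mol
mass = 3.300 × 74.32 = 245.3 g

245 g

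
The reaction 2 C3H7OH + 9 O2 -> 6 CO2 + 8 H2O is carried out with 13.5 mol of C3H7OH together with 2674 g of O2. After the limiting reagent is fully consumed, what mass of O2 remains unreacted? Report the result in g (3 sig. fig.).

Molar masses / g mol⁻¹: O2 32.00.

n(C3H7OH) = 13.50 mol
n(O2) = 2674 / 32.00 = 83.56 mol
n/ν → C3H7OH: 6.750, O2: 9.284; C3H7OH is limiting.
O2 consumed = (9/2) × 13.50 = 60.75 mol
O2 remaining = 83.56 − 60.75 = 22.81 mol
mass = 22.81 × 32.00 = 729.9 g

730 g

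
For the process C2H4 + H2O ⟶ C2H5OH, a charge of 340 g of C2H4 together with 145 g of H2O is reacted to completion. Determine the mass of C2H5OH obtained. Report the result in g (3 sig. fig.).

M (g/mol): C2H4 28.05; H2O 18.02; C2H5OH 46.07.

371 g

n(C2H4) = 340.0 / 28.05 = 12.12 mol
n(H2O) = 145.0 / 18.02 = 8.047 mol
n/ν for C2H4 = 12.12/1 = 12.12
n/ν for H2O = 8.047/1 = 8.047
Smallest n/ν is H2O → limiting reagent.
n(C2H5OH) = (1/1) × 8.047 = 8.047 mol
mass = 8.047 × 46.07 = 370.7 g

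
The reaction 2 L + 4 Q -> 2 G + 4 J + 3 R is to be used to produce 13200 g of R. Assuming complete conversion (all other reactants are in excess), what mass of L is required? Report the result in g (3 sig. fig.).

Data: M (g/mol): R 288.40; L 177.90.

n(R) = 13200 / 288.40 = 45.77 mol
n(L) = (2/3) × 45.77 = 30.51 mol
mass = 30.51 × 177.90 = 5428 g

5430 g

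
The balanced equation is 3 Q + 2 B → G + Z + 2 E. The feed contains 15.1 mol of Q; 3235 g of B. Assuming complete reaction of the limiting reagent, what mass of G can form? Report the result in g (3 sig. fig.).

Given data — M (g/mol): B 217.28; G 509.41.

2560 g

n(Q) = 15.10 mol
n(B) = 3235 / 217.28 = 14.89 mol
n/ν for Q = 15.10/3 = 5.033
n/ν for B = 14.89/2 = 7.445
Smallest n/ν is Q → limiting reagent.
n(G) = (1/3) × 15.10 = 5.033 mol
mass = 5.033 × 509.41 = 2564 g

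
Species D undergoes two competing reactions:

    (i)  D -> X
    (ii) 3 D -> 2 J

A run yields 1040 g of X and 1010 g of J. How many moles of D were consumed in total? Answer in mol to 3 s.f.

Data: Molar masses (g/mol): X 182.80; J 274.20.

11.2 mol

n(X) = 1040 / 182.80 = 5.689 mol
n(J) = 1010 / 274.20 = 3.683 mol
n(D) via (i) = (1/1)×5.689 = 5.689 mol
n(D) via (ii) = (3/2)×3.683 = 5.525 mol
total n(D) = 5.689 + 5.525 = 11.21 mol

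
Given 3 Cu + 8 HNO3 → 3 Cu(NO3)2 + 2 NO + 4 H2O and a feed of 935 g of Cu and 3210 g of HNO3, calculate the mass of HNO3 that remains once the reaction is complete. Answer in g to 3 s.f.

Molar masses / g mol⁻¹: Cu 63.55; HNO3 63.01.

n(Cu) = 935.0 / 63.55 = 14.71 mol
n(HNO3) = 3210 / 63.01 = 50.94 mol
n/ν → Cu: 4.903, HNO3: 6.368; Cu is limiting.
HNO3 consumed = (8/3) × 14.71 = 39.23 mol
HNO3 remaining = 50.94 − 39.23 = 11.71 mol
mass = 11.71 × 63.01 = 737.8 g

738 g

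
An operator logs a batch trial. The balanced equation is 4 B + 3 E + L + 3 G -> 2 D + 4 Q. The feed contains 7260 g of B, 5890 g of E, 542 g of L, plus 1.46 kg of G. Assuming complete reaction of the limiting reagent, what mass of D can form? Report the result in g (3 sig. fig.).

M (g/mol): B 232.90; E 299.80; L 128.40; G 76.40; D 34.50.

n(B) = 7260 / 232.90 = 31.17 mol
n(E) = 5890 / 299.80 = 19.65 mol
n(L) = 542.0 / 128.40 = 4.221 mol
n(G) = 1.460×1000 / 76.40 = 19.11 mol
n/ν for B = 31.17/4 = 7.793
n/ν for E = 19.65/3 = 6.550
n/ν for L = 4.221/1 = 4.221
n/ν for G = 19.11/3 = 6.370
Smallest n/ν is L → limiting reagent.
n(D) = (2/1) × 4.221 = 8.442 mol
mass = 8.442 × 34.50 = 291.2 g

291 g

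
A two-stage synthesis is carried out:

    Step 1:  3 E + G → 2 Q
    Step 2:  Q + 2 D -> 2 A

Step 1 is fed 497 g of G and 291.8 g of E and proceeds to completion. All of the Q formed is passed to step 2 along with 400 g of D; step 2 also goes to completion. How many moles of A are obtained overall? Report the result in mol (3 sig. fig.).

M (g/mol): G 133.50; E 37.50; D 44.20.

9.05 mol

Step 1:
n(G) = 497.0 / 133.50 = 3.723 mol
n(E) = 291.8 / 37.50 = 7.781 mol
n/ν for G = 3.723/1 = 3.723
n/ν for E = 7.781/3 = 2.594
Smallest n/ν is E → limiting reagent.
n(Q) produced = (2/3) × 7.781 = 5.187 mol
Step 2:
n(Q) available = 5.187 mol
n(D) = 400.0 / 44.20 = 9.050 mol
n/ν for Q = 5.187/1 = 5.187
n/ν for D = 9.050/2 = 4.525
Smallest n/ν is D → limiting reagent.
n(A) = (2/2) × 9.050 = 9.050 mol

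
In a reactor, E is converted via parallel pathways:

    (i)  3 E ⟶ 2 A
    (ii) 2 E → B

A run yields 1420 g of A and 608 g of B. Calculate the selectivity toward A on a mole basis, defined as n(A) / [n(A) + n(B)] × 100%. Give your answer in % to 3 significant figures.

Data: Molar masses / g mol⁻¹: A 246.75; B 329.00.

n(A) = 1420 / 246.75 = 5.755 mol
n(B) = 608 / 329.00 = 1.848 mol
selectivity = 5.755/(5.755+1.848) × 100 = 75.69 %

75.7 %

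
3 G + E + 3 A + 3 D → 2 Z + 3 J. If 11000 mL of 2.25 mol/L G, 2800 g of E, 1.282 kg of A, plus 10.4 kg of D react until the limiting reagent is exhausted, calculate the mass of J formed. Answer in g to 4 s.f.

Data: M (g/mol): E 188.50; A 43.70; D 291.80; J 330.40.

n(G) = 2.25 × 11000/1000 = 24.75 mol
n(E) = 2800 / 188.50 = 14.85 mol
n(A) = 1.282×1000 / 43.70 = 29.34 mol
n(D) = 10.40×1000 / 291.80 = 35.64 mol
n/ν for G = 24.75/3 = 8.250
n/ν for E = 14.85/1 = 14.85
n/ν for A = 29.34/3 = 9.780
n/ν for D = 35.64/3 = 11.88
Smallest n/ν is G → limiting reagent.
n(J) = (3/3) × 24.75 = 24.75 mol
mass = 24.75 × 330.40 = 8177 g

8177 g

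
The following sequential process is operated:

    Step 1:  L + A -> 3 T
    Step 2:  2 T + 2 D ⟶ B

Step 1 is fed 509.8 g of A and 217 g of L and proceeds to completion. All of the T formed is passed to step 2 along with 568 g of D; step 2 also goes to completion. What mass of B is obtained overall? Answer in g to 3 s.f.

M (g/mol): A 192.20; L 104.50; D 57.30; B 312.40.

Step 1:
n(A) = 509.8 / 192.20 = 2.652 mol
n(L) = 217.0 / 104.50 = 2.077 mol
n/ν → A: 2.652, L: 2.077; L is limiting.
n(T) produced = (3/1) × 2.077 = 6.231 mol
Step 2:
n(T) available = 6.231 mol
n(D) = 568.0 / 57.30 = 9.913 mol
n/ν → T: 3.116, D: 4.957; T is limiting.
n(B) = (1/2) × 6.231 = 3.116 mol
mass = 3.116 × 312.40 = 973.4 g

973 g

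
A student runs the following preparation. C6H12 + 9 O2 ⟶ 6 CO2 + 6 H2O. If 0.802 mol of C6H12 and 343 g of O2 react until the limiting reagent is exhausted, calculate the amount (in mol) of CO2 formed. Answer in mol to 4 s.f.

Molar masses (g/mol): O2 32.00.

n(C6H12) = 0.8020 mol
n(O2) = 343.0 / 32.00 = 10.72 mol
n/ν for C6H12 = 0.8020/1 = 0.8020
n/ν for O2 = 10.72/9 = 1.191
Smallest n/ν is C6H12 → limiting reagent.
n(CO2) = (6/1) × 0.8020 = 4.812 mol

4.812 mol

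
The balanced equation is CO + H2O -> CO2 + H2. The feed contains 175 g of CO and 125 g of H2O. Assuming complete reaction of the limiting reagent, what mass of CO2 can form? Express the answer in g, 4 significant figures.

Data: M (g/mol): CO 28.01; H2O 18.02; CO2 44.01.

275.0 g

n(CO) = 175.0 / 28.01 = 6.248 mol
n(H2O) = 125.0 / 18.02 = 6.937 mol
n/ν → CO: 6.248, H2O: 6.937; CO is limiting.
n(CO2) = (1/1) × 6.248 = 6.248 mol
mass = 6.248 × 44.01 = 275.0 g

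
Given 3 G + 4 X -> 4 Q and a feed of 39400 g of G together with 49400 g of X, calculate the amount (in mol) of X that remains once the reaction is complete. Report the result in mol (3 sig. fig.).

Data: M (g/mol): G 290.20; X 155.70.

136 mol

n(G) = 39400 / 290.20 = 135.8 mol
n(X) = 49400 / 155.70 = 317.3 mol
n/ν → G: 45.27, X: 79.33; G is limiting.
X consumed = (4/3) × 135.8 = 181.1 mol
X remaining = 317.3 − 181.1 = 136.2 mol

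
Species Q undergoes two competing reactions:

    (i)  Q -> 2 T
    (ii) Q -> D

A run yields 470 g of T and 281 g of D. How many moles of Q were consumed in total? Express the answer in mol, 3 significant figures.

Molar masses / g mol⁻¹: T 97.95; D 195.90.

n(T) = 470 / 97.95 = 4.798 mol
n(D) = 281 / 195.90 = 1.434 mol
n(Q) via (i) = (1/2)×4.798 = 2.399 mol
n(Q) via (ii) = (1/1)×1.434 = 1.434 mol
total n(Q) = 2.399 + 1.434 = 3.833 mol

3.83 mol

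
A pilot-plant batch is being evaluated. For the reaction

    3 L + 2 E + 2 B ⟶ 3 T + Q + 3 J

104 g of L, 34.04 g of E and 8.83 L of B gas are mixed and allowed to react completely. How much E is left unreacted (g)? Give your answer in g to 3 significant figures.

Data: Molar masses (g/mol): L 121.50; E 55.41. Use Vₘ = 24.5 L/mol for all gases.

n(L) = 104.0 / 121.50 = 0.8560 mol
n(E) = 34.04 / 55.41 = 0.6143 mol
n(B) = 8.830 / 24.5 = 0.3604 mol
n/ν → L: 0.2853, E: 0.3072, B: 0.1802; B is limiting.
E consumed = (2/2) × 0.3604 = 0.3604 mol
E remaining = 0.6143 − 0.3604 = 0.2539 mol
mass = 0.2539 × 55.41 = 14.07 g

14.1 g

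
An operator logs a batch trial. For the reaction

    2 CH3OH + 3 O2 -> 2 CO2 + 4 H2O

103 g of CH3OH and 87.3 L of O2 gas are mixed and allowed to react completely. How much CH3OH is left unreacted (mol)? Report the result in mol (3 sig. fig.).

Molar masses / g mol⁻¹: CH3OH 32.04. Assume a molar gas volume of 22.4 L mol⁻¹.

0.617 mol

n(CH3OH) = 103.0 / 32.04 = 3.215 mol
n(O2) = 87.30 / 22.4 = 3.897 mol
n/ν for CH3OH = 3.215/2 = 1.608
n/ν for O2 = 3.897/3 = 1.299
Smallest n/ν is O2 → limiting reagent.
CH3OH consumed = (2/3) × 3.897 = 2.598 mol
CH3OH remaining = 3.215 − 2.598 = 0.6170 mol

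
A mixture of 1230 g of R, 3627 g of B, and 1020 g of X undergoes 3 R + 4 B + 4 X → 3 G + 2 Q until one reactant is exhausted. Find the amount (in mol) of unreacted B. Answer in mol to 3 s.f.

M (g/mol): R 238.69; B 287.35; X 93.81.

5.75 mol

n(R) = 1230 / 238.69 = 5.153 mol
n(B) = 3627 / 287.35 = 12.62 mol
n(X) = 1020 / 93.81 = 10.87 mol
n/ν for R = 5.153/3 = 1.718
n/ν for B = 12.62/4 = 3.155
n/ν for X = 10.87/4 = 2.718
Smallest n/ν is R → limiting reagent.
B consumed = (4/3) × 5.153 = 6.871 mol
B remaining = 12.62 − 6.871 = 5.749 mol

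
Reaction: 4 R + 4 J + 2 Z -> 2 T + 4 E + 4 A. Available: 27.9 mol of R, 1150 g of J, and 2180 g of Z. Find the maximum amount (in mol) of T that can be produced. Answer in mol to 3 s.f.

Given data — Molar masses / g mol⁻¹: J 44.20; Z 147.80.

n(R) = 27.90 mol
n(J) = 1150 / 44.20 = 26.02 mol
n(Z) = 2180 / 147.80 = 14.75 mol
n/ν → R: 6.975, J: 6.505, Z: 7.375; J is limiting.
n(T) = (2/4) × 26.02 = 13.01 mol

13.0 mol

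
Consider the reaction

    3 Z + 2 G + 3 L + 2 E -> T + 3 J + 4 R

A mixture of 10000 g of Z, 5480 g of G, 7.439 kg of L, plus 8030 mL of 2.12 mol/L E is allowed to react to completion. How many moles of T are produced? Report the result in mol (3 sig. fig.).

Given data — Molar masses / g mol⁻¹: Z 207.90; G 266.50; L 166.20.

n(Z) = 10000 / 207.90 = 48.10 mol
n(G) = 5480 / 266.50 = 20.56 mol
n(L) = 7.439×1000 / 166.20 = 44.76 mol
n(E) = 2.12 × 8030/1000 = 17.02 mol
n/ν → Z: 16.03, G: 10.28, L: 14.92, E: 8.510; E is limiting.
n(T) = (1/2) × 17.02 = 8.510 mol

8.51 mol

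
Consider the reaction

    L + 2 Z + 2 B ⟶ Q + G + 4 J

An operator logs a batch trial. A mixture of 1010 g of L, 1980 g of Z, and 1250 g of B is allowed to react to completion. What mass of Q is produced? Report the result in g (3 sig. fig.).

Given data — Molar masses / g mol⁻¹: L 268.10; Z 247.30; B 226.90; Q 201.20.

n(L) = 1010 / 268.10 = 3.767 mol
n(Z) = 1980 / 247.30 = 8.006 mol
n(B) = 1250 / 226.90 = 5.509 mol
n/ν → L: 3.767, Z: 4.003, B: 2.755; B is limiting.
n(Q) = (1/2) × 5.509 = 2.755 mol
mass = 2.755 × 201.20 = 554.3 g

554 g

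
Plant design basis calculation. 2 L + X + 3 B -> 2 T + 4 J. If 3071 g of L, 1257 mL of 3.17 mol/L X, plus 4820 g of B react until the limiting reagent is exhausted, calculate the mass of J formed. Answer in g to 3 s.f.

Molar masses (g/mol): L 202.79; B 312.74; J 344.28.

5490 g

n(L) = 3071 / 202.79 = 15.14 mol
n(X) = 3.17 × 1257/1000 = 3.985 mol
n(B) = 4820 / 312.74 = 15.41 mol
n/ν → L: 7.570, X: 3.985, B: 5.137; X is limiting.
n(J) = (4/1) × 3.985 = 15.94 mol
mass = 15.94 × 344.28 = 5488 g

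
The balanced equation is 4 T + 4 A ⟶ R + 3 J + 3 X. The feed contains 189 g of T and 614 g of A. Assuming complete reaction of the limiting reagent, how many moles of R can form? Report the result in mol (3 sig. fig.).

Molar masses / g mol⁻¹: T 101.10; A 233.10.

0.467 mol

n(T) = 189.0 / 101.10 = 1.869 mol
n(A) = 614.0 / 233.10 = 2.634 mol
n/ν for T = 1.869/4 = 0.4673
n/ν for A = 2.634/4 = 0.6585
Smallest n/ν is T → limiting reagent.
n(R) = (1/4) × 1.869 = 0.4673 mol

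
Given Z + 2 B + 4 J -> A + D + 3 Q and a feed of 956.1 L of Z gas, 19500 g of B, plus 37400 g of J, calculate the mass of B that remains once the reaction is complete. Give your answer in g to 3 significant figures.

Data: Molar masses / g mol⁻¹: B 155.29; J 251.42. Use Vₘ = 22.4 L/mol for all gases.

7950 g

n(Z) = 956.1 / 22.4 = 42.68 mol
n(B) = 19500 / 155.29 = 125.6 mol
n(J) = 37400 / 251.42 = 148.8 mol
n/ν → Z: 42.68, B: 62.80, J: 37.20; J is limiting.
B consumed = (2/4) × 148.8 = 74.40 mol
B remaining = 125.6 − 74.40 = 51.20 mol
mass = 51.20 × 155.29 = 7951 g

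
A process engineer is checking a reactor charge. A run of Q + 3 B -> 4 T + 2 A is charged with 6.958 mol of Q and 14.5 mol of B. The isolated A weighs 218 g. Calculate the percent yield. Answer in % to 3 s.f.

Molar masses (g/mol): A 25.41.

n(Q) = 6.958 mol
n(B) = 14.50 mol
n/ν for Q = 6.958/1 = 6.958
n/ν for B = 14.50/3 = 4.833
Smallest n/ν is B → limiting reagent.
theoretical n(A) = (2/3) × 14.50 = 9.667 mol → 245.6 g
% yield = 218 / 245.6 × 100 = 88.76 %

88.8 %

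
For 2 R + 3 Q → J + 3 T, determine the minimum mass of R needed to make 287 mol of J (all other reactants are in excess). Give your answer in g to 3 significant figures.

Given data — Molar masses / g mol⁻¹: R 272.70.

157000 g

n(J) = 287.0 mol
n(R) = (2/1) × 287.0 = 574.0 mol
mass = 574.0 × 272.70 = 156500 g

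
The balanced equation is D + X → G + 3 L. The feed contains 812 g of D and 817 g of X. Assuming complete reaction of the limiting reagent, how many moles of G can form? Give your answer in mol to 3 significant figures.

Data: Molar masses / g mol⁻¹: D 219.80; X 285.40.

n(D) = 812.0 / 219.80 = 3.694 mol
n(X) = 817.0 / 285.40 = 2.863 mol
n/ν for D = 3.694/1 = 3.694
n/ν for X = 2.863/1 = 2.863
Smallest n/ν is X → limiting reagent.
n(G) = (1/1) × 2.863 = 2.863 mol

2.86 mol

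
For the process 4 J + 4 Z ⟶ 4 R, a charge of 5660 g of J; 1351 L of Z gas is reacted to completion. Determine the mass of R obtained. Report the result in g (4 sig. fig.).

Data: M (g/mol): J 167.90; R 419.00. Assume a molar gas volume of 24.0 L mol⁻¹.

n(J) = 5660 / 167.90 = 33.71 mol
n(Z) = 1351 / 24.0 = 56.29 mol
n/ν for J = 33.71/4 = 8.428
n/ν for Z = 56.29/4 = 14.07
Smallest n/ν is J → limiting reagent.
n(R) = (4/4) × 33.71 = 33.71 mol
mass = 33.71 × 419.00 = 14120 g

14120 g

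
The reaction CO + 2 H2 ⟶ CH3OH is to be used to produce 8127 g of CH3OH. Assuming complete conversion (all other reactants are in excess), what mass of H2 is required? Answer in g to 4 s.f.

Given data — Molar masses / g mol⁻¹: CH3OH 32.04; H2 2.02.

n(CH3OH) = 8127 / 32.04 = 253.7 mol
n(H2) = (2/1) × 253.7 = 507.4 mol
mass = 507.4 × 2.02 = 1025 g

1025 g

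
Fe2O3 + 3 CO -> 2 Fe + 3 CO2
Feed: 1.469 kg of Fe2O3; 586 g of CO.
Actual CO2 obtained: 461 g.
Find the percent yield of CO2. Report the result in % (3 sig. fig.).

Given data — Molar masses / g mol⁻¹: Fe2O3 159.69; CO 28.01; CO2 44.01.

50.1 %

n(Fe2O3) = 1.469×1000 / 159.69 = 9.199 mol
n(CO) = 586.0 / 28.01 = 20.92 mol
n/ν → Fe2O3: 9.199, CO: 6.973; CO is limiting.
theoretical n(CO2) = (3/3) × 20.92 = 20.92 mol → 920.7 g
% yield = 461 / 920.7 × 100 = 50.07 %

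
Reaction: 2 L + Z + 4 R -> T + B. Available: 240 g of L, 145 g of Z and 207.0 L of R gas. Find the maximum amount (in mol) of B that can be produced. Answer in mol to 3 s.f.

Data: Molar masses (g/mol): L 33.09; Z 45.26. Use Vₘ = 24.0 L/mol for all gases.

2.16 mol

n(L) = 240.0 / 33.09 = 7.253 mol
n(Z) = 145.0 / 45.26 = 3.204 mol
n(R) = 207.0 / 24.0 = 8.625 mol
n/ν for L = 7.253/2 = 3.627
n/ν for Z = 3.204/1 = 3.204
n/ν for R = 8.625/4 = 2.156
Smallest n/ν is R → limiting reagent.
n(B) = (1/4) × 8.625 = 2.156 mol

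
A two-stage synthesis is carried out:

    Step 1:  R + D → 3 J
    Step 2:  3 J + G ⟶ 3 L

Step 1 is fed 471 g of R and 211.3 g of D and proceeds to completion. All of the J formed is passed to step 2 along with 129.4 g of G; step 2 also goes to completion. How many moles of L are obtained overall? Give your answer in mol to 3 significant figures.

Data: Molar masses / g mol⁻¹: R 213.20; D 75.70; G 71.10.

5.46 mol

Step 1:
n(R) = 471.0 / 213.20 = 2.209 mol
n(D) = 211.3 / 75.70 = 2.791 mol
n/ν → R: 2.209, D: 2.791; R is limiting.
n(J) produced = (3/1) × 2.209 = 6.627 mol
Step 2:
n(J) available = 6.627 mol
n(G) = 129.4 / 71.10 = 1.820 mol
n/ν → J: 2.209, G: 1.820; G is limiting.
n(L) = (3/1) × 1.820 = 5.460 mol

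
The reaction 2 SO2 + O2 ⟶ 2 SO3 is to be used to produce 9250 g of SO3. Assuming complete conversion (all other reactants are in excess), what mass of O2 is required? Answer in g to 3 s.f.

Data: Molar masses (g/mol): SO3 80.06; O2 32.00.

n(SO3) = 9250 / 80.06 = 115.5 mol
n(O2) = (1/2) × 115.5 = 57.75 mol
mass = 57.75 × 32.00 = 1848 g

1850 g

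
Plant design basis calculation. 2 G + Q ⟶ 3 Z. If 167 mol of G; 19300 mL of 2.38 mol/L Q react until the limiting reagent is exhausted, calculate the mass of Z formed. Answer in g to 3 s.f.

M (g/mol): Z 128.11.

n(G) = 167.0 mol
n(Q) = 2.38 × 19300/1000 = 45.93 mol
n/ν for G = 167.0/2 = 83.50
n/ν for Q = 45.93/1 = 45.93
Smallest n/ν is Q → limiting reagent.
n(Z) = (3/1) × 45.93 = 137.8 mol
mass = 137.8 × 128.11 = 17650 g

17700 g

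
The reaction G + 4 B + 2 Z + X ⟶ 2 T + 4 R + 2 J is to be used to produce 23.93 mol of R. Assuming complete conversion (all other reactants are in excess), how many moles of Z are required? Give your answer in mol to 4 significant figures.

11.97 mol

n(R) = 23.93 mol
n(Z) = (2/4) × 23.93 = 11.97 mol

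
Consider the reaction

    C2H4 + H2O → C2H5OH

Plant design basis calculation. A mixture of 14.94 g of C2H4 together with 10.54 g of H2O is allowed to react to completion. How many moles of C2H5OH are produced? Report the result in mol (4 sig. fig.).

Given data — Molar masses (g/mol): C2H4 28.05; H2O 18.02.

n(C2H4) = 14.94 / 28.05 = 0.5326 mol
n(H2O) = 10.54 / 18.02 = 0.5849 mol
n/ν for C2H4 = 0.5326/1 = 0.5326
n/ν for H2O = 0.5849/1 = 0.5849
Smallest n/ν is C2H4 → limiting reagent.
n(C2H5OH) = (1/1) × 0.5326 = 0.5326 mol

0.5326 mol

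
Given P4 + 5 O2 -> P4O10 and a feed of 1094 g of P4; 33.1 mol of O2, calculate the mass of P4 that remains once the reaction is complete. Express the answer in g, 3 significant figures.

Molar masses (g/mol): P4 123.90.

n(P4) = 1094 / 123.90 = 8.830 mol
n(O2) = 33.10 mol
n/ν for P4 = 8.830/1 = 8.830
n/ν for O2 = 33.10/5 = 6.620
Smallest n/ν is O2 → limiting reagent.
P4 consumed = (1/5) × 33.10 = 6.620 mol
P4 remaining = 8.830 − 6.620 = 2.210 mol
mass = 2.210 × 123.90 = 273.8 g

274 g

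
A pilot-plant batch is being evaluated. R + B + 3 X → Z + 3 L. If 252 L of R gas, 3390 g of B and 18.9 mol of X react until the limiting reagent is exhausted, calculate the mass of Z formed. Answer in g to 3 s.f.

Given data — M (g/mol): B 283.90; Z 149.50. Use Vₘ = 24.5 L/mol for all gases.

n(R) = 252.0 / 24.5 = 10.29 mol
n(B) = 3390 / 283.90 = 11.94 mol
n(X) = 18.90 mol
n/ν for R = 10.29/1 = 10.29
n/ν for B = 11.94/1 = 11.94
n/ν for X = 18.90/3 = 6.300
Smallest n/ν is X → limiting reagent.
n(Z) = (1/3) × 18.90 = 6.300 mol
mass = 6.300 × 149.50 = 941.9 g

942 g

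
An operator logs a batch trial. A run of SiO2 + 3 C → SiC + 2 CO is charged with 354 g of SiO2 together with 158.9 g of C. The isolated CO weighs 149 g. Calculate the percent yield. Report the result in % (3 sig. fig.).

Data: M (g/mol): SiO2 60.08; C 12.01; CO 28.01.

60.3 %

n(SiO2) = 354.0 / 60.08 = 5.892 mol
n(C) = 158.9 / 12.01 = 13.23 mol
n/ν → SiO2: 5.892, C: 4.410; C is limiting.
theoretical n(CO) = (2/3) × 13.23 = 8.820 mol → 247.0 g
% yield = 149 / 247.0 × 100 = 60.32 %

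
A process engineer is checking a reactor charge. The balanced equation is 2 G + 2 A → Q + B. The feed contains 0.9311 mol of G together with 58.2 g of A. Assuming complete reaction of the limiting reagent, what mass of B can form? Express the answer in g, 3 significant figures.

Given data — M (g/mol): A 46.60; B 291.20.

n(G) = 0.9311 mol
n(A) = 58.20 / 46.60 = 1.249 mol
n/ν for G = 0.9311/2 = 0.4656
n/ν for A = 1.249/2 = 0.6245
Smallest n/ν is G → limiting reagent.
n(B) = (1/2) × 0.9311 = 0.4656 mol
mass = 0.4656 × 291.20 = 135.6 g

136 g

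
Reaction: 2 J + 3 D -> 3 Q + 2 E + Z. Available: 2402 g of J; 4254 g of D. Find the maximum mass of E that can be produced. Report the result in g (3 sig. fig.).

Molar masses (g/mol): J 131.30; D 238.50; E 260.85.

3100 g

n(J) = 2402 / 131.30 = 18.29 mol
n(D) = 4254 / 238.50 = 17.84 mol
n/ν for J = 18.29/2 = 9.145
n/ν for D = 17.84/3 = 5.947
Smallest n/ν is D → limiting reagent.
n(E) = (2/3) × 17.84 = 11.89 mol
mass = 11.89 × 260.85 = 3102 g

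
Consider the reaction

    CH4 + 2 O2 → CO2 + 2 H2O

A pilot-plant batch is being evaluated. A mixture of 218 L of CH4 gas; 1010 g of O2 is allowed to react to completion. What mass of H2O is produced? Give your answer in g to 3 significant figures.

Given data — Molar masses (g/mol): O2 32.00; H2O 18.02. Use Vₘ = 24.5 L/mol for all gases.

321 g

n(CH4) = 218.0 / 24.5 = 8.898 mol
n(O2) = 1010 / 32.00 = 31.56 mol
n/ν → CH4: 8.898, O2: 15.78; CH4 is limiting.
n(H2O) = (2/1) × 8.898 = 17.80 mol
mass = 17.80 × 18.02 = 320.8 g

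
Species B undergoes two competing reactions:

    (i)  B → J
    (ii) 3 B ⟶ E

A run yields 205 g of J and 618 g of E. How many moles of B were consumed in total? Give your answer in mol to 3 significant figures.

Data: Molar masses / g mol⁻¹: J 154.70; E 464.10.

n(J) = 205 / 154.70 = 1.325 mol
n(E) = 618 / 464.10 = 1.332 mol
n(B) via (i) = (1/1)×1.325 = 1.325 mol
n(B) via (ii) = (3/1)×1.332 = 3.996 mol
total n(B) = 1.325 + 3.996 = 5.321 mol

5.32 mol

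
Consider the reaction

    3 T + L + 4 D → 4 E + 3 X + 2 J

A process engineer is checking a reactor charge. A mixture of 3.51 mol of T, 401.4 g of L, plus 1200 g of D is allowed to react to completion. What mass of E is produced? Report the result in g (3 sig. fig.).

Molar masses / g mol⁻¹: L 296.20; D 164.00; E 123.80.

579 g

n(T) = 3.510 mol
n(L) = 401.4 / 296.20 = 1.355 mol
n(D) = 1200 / 164.00 = 7.317 mol
n/ν for T = 3.510/3 = 1.170
n/ν for L = 1.355/1 = 1.355
n/ν for D = 7.317/4 = 1.829
Smallest n/ν is T → limiting reagent.
n(E) = (4/3) × 3.510 = 4.680 mol
mass = 4.680 × 123.80 = 579.4 g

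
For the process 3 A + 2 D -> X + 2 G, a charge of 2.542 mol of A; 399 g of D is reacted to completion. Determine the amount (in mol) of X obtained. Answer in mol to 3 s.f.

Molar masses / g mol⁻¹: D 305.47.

0.653 mol

n(A) = 2.542 mol
n(D) = 399.0 / 305.47 = 1.306 mol
n/ν for A = 2.542/3 = 0.8473
n/ν for D = 1.306/2 = 0.6530
Smallest n/ν is D → limiting reagent.
n(X) = (1/2) × 1.306 = 0.6530 mol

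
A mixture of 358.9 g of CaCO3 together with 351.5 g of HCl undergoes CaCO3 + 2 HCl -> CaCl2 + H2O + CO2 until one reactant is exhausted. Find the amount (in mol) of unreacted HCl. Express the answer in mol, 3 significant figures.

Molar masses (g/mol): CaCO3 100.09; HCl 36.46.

n(CaCO3) = 358.9 / 100.09 = 3.586 mol
n(HCl) = 351.5 / 36.46 = 9.641 mol
n/ν → CaCO3: 3.586, HCl: 4.821; CaCO3 is limiting.
HCl consumed = (2/1) × 3.586 = 7.172 mol
HCl remaining = 9.641 − 7.172 = 2.469 mol

2.47 mol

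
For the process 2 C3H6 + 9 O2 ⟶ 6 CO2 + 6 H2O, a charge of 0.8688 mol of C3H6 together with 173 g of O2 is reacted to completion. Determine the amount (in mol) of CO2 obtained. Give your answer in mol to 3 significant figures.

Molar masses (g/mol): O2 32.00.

n(C3H6) = 0.8688 mol
n(O2) = 173.0 / 32.00 = 5.406 mol
n/ν for C3H6 = 0.8688/2 = 0.4344
n/ν for O2 = 5.406/9 = 0.6007
Smallest n/ν is C3H6 → limiting reagent.
n(CO2) = (6/2) × 0.8688 = 2.606 mol

2.61 mol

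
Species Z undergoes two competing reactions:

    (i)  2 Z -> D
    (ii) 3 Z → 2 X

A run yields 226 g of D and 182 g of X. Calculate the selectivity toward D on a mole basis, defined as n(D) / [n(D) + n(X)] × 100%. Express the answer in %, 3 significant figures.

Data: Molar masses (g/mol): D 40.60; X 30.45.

48.2 %

n(D) = 226 / 40.60 = 5.567 mol
n(X) = 182 / 30.45 = 5.977 mol
selectivity = 5.567/(5.567+5.977) × 100 = 48.22 %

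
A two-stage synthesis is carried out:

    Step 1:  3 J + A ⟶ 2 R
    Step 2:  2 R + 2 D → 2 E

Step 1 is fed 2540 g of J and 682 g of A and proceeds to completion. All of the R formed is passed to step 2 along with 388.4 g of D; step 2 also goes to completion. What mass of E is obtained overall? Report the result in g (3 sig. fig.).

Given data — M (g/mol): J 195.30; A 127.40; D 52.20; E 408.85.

Step 1:
n(J) = 2540 / 195.30 = 13.01 mol
n(A) = 682.0 / 127.40 = 5.353 mol
n/ν → J: 4.337, A: 5.353; J is limiting.
n(R) produced = (2/3) × 13.01 = 8.673 mol
Step 2:
n(R) available = 8.673 mol
n(D) = 388.4 / 52.20 = 7.441 mol
n/ν → R: 4.337, D: 3.721; D is limiting.
n(E) = (2/2) × 7.441 = 7.441 mol
mass = 7.441 × 408.85 = 3042 g

3040 g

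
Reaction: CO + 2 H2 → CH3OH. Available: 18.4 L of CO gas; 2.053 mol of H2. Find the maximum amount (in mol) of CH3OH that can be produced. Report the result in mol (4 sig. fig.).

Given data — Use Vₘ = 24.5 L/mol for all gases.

0.7510 mol

n(CO) = 18.40 / 24.5 = 0.7510 mol
n(H2) = 2.053 mol
n/ν → CO: 0.7510, H2: 1.027; CO is limiting.
n(CH3OH) = (1/1) × 0.7510 = 0.7510 mol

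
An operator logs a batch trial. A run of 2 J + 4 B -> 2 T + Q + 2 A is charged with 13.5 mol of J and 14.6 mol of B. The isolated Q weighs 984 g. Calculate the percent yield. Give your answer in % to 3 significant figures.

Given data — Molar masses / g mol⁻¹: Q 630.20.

42.8 %

n(J) = 13.50 mol
n(B) = 14.60 mol
n/ν for J = 13.50/2 = 6.750
n/ν for B = 14.60/4 = 3.650
Smallest n/ν is B → limiting reagent.
theoretical n(Q) = (1/4) × 14.60 = 3.650 mol → 2300 g
% yield = 984 / 2300 × 100 = 42.78 %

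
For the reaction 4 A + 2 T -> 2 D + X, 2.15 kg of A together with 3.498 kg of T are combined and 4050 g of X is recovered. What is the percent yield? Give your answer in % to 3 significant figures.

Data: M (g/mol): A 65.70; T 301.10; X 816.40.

85.4 %

n(A) = 2.150×1000 / 65.70 = 32.72 mol
n(T) = 3.498×1000 / 301.10 = 11.62 mol
n/ν for A = 32.72/4 = 8.180
n/ν for T = 11.62/2 = 5.810
Smallest n/ν is T → limiting reagent.
theoretical n(X) = (1/2) × 11.62 = 5.810 mol → 4743 g
% yield = 4050 / 4743 × 100 = 85.39 %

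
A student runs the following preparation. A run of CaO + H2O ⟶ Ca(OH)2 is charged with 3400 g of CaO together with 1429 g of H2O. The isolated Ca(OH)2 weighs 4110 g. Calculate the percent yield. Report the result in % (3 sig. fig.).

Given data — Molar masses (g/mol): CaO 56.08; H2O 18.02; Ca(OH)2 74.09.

91.5 %

n(CaO) = 3400 / 56.08 = 60.63 mol
n(H2O) = 1429 / 18.02 = 79.30 mol
n/ν for CaO = 60.63/1 = 60.63
n/ν for H2O = 79.30/1 = 79.30
Smallest n/ν is CaO → limiting reagent.
theoretical n(Ca(OH)2) = (1/1) × 60.63 = 60.63 mol → 4492 g
% yield = 4110 / 4492 × 100 = 91.50 %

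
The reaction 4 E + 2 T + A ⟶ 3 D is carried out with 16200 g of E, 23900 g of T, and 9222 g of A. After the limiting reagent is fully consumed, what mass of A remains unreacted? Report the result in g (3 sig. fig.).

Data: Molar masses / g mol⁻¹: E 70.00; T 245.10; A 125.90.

3080 g

n(E) = 16200 / 70.00 = 231.4 mol
n(T) = 23900 / 245.10 = 97.51 mol
n(A) = 9222 / 125.90 = 73.25 mol
n/ν for E = 231.4/4 = 57.85
n/ν for T = 97.51/2 = 48.76
n/ν for A = 73.25/1 = 73.25
Smallest n/ν is T → limiting reagent.
A consumed = (1/2) × 97.51 = 48.76 mol
A remaining = 73.25 − 48.76 = 24.49 mol
mass = 24.49 × 125.90 = 3083 g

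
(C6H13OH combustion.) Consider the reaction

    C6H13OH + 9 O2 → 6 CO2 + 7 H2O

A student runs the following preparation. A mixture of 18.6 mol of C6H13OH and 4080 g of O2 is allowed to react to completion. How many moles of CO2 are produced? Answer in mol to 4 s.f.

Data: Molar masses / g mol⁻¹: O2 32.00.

85.00 mol

n(C6H13OH) = 18.60 mol
n(O2) = 4080 / 32.00 = 127.5 mol
n/ν for C6H13OH = 18.60/1 = 18.60
n/ν for O2 = 127.5/9 = 14.17
Smallest n/ν is O2 → limiting reagent.
n(CO2) = (6/9) × 127.5 = 85.00 mol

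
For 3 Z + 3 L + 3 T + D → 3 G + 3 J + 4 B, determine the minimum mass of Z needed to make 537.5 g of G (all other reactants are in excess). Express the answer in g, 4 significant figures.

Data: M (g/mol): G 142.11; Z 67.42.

n(G) = 537.5 / 142.11 = 3.782 mol
n(Z) = (3/3) × 3.782 = 3.782 mol
mass = 3.782 × 67.42 = 255.0 g

255.0 g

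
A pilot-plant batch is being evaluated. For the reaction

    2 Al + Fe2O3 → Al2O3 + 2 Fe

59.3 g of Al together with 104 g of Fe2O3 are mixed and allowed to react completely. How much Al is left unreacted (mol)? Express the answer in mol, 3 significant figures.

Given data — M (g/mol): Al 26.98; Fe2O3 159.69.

n(Al) = 59.30 / 26.98 = 2.198 mol
n(Fe2O3) = 104.0 / 159.69 = 0.6513 mol
n/ν for Al = 2.198/2 = 1.099
n/ν for Fe2O3 = 0.6513/1 = 0.6513
Smallest n/ν is Fe2O3 → limiting reagent.
Al consumed = (2/1) × 0.6513 = 1.303 mol
Al remaining = 2.198 − 1.303 = 0.8950 mol

0.895 mol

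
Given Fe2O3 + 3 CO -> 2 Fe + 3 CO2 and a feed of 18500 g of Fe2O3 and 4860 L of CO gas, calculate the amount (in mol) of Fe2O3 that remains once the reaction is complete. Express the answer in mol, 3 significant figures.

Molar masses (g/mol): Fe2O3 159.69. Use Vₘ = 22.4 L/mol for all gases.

43.5 mol

n(Fe2O3) = 18500 / 159.69 = 115.8 mol
n(CO) = 4860 / 22.4 = 217.0 mol
n/ν for Fe2O3 = 115.8/1 = 115.8
n/ν for CO = 217.0/3 = 72.33
Smallest n/ν is CO → limiting reagent.
Fe2O3 consumed = (1/3) × 217.0 = 72.33 mol
Fe2O3 remaining = 115.8 − 72.33 = 43.47 mol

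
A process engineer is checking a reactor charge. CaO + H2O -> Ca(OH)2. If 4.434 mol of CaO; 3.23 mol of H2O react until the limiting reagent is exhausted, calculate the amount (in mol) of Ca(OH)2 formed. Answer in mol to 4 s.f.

3.230 mol

n(CaO) = 4.434 mol
n(H2O) = 3.230 mol
n/ν → CaO: 4.434, H2O: 3.230; H2O is limiting.
n(Ca(OH)2) = (1/1) × 3.230 = 3.230 mol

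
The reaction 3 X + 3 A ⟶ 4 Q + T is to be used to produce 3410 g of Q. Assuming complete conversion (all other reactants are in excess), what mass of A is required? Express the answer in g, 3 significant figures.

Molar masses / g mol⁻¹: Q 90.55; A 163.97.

n(Q) = 3410 / 90.55 = 37.66 mol
n(A) = (3/4) × 37.66 = 28.25 mol
mass = 28.25 × 163.97 = 4632 g

4630 g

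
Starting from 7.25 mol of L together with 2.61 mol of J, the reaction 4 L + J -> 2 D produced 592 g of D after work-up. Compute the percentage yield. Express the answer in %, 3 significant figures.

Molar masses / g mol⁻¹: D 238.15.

n(L) = 7.250 mol
n(J) = 2.610 mol
n/ν for L = 7.250/4 = 1.813
n/ν for J = 2.610/1 = 2.610
Smallest n/ν is L → limiting reagent.
theoretical n(D) = (2/4) × 7.250 = 3.625 mol → 863.3 g
% yield = 592 / 863.3 × 100 = 68.57 %

68.6 %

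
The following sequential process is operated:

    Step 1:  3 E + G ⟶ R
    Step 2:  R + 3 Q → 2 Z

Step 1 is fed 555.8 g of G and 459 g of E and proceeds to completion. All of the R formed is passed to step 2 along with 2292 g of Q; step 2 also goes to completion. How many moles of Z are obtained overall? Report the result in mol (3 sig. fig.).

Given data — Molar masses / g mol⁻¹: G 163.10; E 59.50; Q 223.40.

5.14 mol

Step 1:
n(G) = 555.8 / 163.10 = 3.408 mol
n(E) = 459.0 / 59.50 = 7.714 mol
n/ν for G = 3.408/1 = 3.408
n/ν for E = 7.714/3 = 2.571
Smallest n/ν is E → limiting reagent.
n(R) produced = (1/3) × 7.714 = 2.571 mol
Step 2:
n(R) available = 2.571 mol
n(Q) = 2292 / 223.40 = 10.26 mol
n/ν for R = 2.571/1 = 2.571
n/ν for Q = 10.26/3 = 3.420
Smallest n/ν is R → limiting reagent.
n(Z) = (2/1) × 2.571 = 5.142 mol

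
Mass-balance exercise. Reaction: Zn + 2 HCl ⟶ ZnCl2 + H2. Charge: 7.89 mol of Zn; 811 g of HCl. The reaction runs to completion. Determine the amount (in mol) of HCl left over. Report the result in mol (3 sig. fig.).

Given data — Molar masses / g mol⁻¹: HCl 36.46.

n(Zn) = 7.890 mol
n(HCl) = 811.0 / 36.46 = 22.24 mol
n/ν → Zn: 7.890, HCl: 11.12; Zn is limiting.
HCl consumed = (2/1) × 7.890 = 15.78 mol
HCl remaining = 22.24 − 15.78 = 6.460 mol

6.46 mol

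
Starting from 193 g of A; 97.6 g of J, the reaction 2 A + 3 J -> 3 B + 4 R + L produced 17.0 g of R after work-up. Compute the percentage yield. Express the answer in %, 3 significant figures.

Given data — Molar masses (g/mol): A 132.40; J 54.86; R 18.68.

38.4 %

n(A) = 193.0 / 132.40 = 1.458 mol
n(J) = 97.60 / 54.86 = 1.779 mol
n/ν → A: 0.7290, J: 0.5930; J is limiting.
theoretical n(R) = (4/3) × 1.779 = 2.372 mol → 44.31 g
% yield = 17.0 / 44.31 × 100 = 38.37 %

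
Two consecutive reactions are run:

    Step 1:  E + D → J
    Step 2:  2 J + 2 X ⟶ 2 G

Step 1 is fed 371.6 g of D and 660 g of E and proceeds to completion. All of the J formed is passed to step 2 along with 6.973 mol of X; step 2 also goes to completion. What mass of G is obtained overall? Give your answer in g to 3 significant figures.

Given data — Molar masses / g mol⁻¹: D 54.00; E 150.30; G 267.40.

Step 1:
n(D) = 371.6 / 54.00 = 6.881 mol
n(E) = 660.0 / 150.30 = 4.391 mol
n/ν → D: 6.881, E: 4.391; E is limiting.
n(J) produced = (1/1) × 4.391 = 4.391 mol
Step 2:
n(J) available = 4.391 mol
n(X) = 6.973 mol
n/ν → J: 2.196, X: 3.487; J is limiting.
n(G) = (2/2) × 4.391 = 4.391 mol
mass = 4.391 × 267.40 = 1174 g

1170 g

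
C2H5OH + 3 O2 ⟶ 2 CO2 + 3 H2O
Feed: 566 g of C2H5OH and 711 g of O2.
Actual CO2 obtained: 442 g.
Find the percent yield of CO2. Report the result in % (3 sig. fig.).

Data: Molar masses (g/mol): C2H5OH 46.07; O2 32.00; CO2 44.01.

67.8 %

n(C2H5OH) = 566.0 / 46.07 = 12.29 mol
n(O2) = 711.0 / 32.00 = 22.22 mol
n/ν for C2H5OH = 12.29/1 = 12.29
n/ν for O2 = 22.22/3 = 7.407
Smallest n/ν is O2 → limiting reagent.
theoretical n(CO2) = (2/3) × 22.22 = 14.81 mol → 651.8 g
% yield = 442 / 651.8 × 100 = 67.81 %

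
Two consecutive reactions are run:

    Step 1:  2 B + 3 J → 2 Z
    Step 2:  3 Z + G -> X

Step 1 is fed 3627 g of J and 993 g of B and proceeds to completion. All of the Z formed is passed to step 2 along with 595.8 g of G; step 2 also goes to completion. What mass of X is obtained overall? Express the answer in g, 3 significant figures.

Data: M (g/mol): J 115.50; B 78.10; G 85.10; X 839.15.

3560 g

Step 1:
n(J) = 3627 / 115.50 = 31.40 mol
n(B) = 993.0 / 78.10 = 12.71 mol
n/ν for J = 31.40/3 = 10.47
n/ν for B = 12.71/2 = 6.355
Smallest n/ν is B → limiting reagent.
n(Z) produced = (2/2) × 12.71 = 12.71 mol
Step 2:
n(Z) available = 12.71 mol
n(G) = 595.8 / 85.10 = 7.001 mol
n/ν for Z = 12.71/3 = 4.237
n/ν for G = 7.001/1 = 7.001
Smallest n/ν is Z → limiting reagent.
n(X) = (1/3) × 12.71 = 4.237 mol
mass = 4.237 × 839.15 = 3555 g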